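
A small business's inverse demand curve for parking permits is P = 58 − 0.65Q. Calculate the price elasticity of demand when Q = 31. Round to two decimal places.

-1.88

At Q = 31, P = 58 − 0.65(31) = 37.85.
dP/dQ = −0.65, so dQ/dP = 1/(−0.65) = -1.538.
ε = (dQ/dP)(P/Q) = (-1.538)(37.85/31).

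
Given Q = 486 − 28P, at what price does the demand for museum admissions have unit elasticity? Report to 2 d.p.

8.68

For linear demand Q = a − bP, ε = −bP/(a − bP). |ε| = 1 when bP = a − bP, i.e. P = a/(2b).
P = 486/(2·28) = 486/56 = 8.6786.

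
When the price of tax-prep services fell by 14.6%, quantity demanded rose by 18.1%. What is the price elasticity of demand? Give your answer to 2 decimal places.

-1.24

ε = %ΔQ / %ΔP = (18.1)/(-14.6) = -1.240.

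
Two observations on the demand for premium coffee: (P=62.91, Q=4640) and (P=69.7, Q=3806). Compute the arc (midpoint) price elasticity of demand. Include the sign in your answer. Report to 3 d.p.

ΔQ = 3806 − 4640 = -834; ΔP = 69.7 − 62.91 = 6.79.
Midpoints: P̄ = 66.31, Q̄ = 4223.0.
ε = (ΔQ/ΔP)(P̄/Q̄) = (-834/6.79)(66.31/4223.0).

-1.929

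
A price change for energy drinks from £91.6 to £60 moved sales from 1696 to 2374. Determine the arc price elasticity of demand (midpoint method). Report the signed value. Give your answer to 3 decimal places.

ΔQ = 2374 − 1696 = 678; ΔP = 60 − 91.6 = -31.6.
Midpoints: P̄ = 75.80, Q̄ = 2035.0.
ε = (ΔQ/ΔP)(P̄/Q̄) = (678/-31.6)(75.80/2035.0).

-0.799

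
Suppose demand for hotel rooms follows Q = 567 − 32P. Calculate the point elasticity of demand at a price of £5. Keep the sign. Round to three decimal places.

At P = 5, Q = 407.
dQ/dP = −32.
ε = (dQ/dP)(P/Q) = (-32)(5/407).

-0.393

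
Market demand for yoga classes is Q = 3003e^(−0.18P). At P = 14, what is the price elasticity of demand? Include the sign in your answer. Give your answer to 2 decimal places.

At P = 14, Q = 241.620.
dQ/dP = −0.18·3003e^(−0.18P) = −0.18Q = -43.492.
ε = (dQ/dP)(P/Q) = (-43.492)(14/241.620).

-2.52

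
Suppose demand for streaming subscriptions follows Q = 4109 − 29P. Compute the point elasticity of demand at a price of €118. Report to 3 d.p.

At P = 118, Q = 687.
dQ/dP = −29.
ε = (dQ/dP)(P/Q) = (-29)(118/687).

-4.981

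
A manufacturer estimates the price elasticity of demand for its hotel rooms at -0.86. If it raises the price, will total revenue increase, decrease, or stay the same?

increase

|ε| = 0.86 < 1, so demand is inelastic. A price rise therefore raises total revenue.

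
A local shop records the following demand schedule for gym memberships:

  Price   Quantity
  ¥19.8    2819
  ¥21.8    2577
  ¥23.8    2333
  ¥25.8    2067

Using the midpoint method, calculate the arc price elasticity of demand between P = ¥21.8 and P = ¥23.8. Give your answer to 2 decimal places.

-1.13

At P = 21.8, Q = 2577; at P = 23.8, Q = 2333.
ΔQ = -244, ΔP = 2.0. Midpoints: P̄ = 22.80, Q̄ = 2455.0.
ε = (ΔQ/ΔP)(P̄/Q̄) = (-244/2.0)(22.80/2455.0).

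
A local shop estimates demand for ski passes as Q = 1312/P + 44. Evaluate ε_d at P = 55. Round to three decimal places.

-0.352

At P = 55, Q = 67.855.
dQ/dP = −1312/P² = -0.434.
ε = (dQ/dP)(P/Q) = (-0.434)(55/67.855).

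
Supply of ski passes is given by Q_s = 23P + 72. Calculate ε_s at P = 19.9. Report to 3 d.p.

At P = 19.9, Q_s = 529.70.
dQ_s/dP = 23.
ε_s = (dQ_s/dP)(P/Q_s) = (23)(19.9/529.70).

0.864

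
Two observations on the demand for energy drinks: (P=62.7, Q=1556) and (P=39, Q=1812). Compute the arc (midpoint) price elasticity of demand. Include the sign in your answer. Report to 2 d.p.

-0.33

ΔQ = 1812 − 1556 = 256; ΔP = 39 − 62.7 = -23.7.
Midpoints: P̄ = 50.85, Q̄ = 1684.0.
ε = (ΔQ/ΔP)(P̄/Q̄) = (256/-23.7)(50.85/1684.0).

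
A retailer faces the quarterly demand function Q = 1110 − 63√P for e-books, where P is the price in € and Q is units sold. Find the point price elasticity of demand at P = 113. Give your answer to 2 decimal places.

At P = 113, Q = 440.301.
dQ/dP = −63/(2√P) = -2.963.
ε = (dQ/dP)(P/Q) = (-2.963)(113/440.301).

-0.76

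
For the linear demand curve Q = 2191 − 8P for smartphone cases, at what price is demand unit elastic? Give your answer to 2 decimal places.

136.94

For linear demand Q = a − bP, ε = −bP/(a − bP). |ε| = 1 when bP = a − bP, i.e. P = a/(2b).
P = 2191/(2·8) = 2191/16 = 136.9375.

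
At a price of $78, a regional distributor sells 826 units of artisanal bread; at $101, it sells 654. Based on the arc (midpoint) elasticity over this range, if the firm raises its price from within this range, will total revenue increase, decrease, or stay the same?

Arc ε = (-172/23)(89.50/740.0) ≈ -0.904.
|ε| = 0.90 < 1, so demand is inelastic. A price rise therefore raises total revenue.

increase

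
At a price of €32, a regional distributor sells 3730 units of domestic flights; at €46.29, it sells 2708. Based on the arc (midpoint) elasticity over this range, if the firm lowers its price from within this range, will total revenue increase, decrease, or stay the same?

Arc ε = (-1022/14.29)(39.14/3219.0) ≈ -0.870.
|ε| = 0.87 < 1, so demand is inelastic. A price cut therefore reduces total revenue.

decrease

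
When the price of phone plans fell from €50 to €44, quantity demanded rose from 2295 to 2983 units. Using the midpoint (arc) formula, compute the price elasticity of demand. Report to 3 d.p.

ΔQ = 2983 − 2295 = 688; ΔP = 44 − 50 = -6.
Midpoints: P̄ = 47.00, Q̄ = 2639.0.
ε = (ΔQ/ΔP)(P̄/Q̄) = (688/-6)(47.00/2639.0).

-2.042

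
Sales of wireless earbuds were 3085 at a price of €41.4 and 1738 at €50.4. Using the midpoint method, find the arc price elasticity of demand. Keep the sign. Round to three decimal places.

-2.849

ΔQ = 1738 − 3085 = -1347; ΔP = 50.4 − 41.4 = 9.
Midpoints: P̄ = 45.90, Q̄ = 2411.5.
ε = (ΔQ/ΔP)(P̄/Q̄) = (-1347/9)(45.90/2411.5).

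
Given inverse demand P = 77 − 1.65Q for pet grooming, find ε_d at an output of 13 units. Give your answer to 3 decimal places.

At Q = 13, P = 77 − 1.65(13) = 55.55.
dP/dQ = −1.65, so dQ/dP = 1/(−1.65) = -0.606.
ε = (dQ/dP)(P/Q) = (-0.606)(55.55/13).

-2.590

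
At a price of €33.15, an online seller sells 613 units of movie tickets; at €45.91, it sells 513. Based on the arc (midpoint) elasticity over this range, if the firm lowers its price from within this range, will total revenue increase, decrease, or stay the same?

Arc ε = (-100/12.76)(39.53/563.0) ≈ -0.550.
|ε| = 0.55 < 1, so demand is inelastic. A price cut therefore reduces total revenue.

decrease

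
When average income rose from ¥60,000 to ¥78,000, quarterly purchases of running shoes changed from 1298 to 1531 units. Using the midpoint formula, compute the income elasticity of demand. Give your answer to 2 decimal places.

0.63

ΔQ = 233, ΔI = 18000. Midpoints: Ī = 69,000, Q̄ = 1414.5.
ε_I = (ΔQ/ΔI)(Ī/Q̄) = (233/18000)(69000/1414.5).
ε_I > 0, so the good is normal.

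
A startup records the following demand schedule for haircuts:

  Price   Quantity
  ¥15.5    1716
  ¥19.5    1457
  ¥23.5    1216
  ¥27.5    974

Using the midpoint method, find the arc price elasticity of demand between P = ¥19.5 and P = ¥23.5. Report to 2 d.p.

-0.97

At P = 19.5, Q = 1457; at P = 23.5, Q = 1216.
ΔQ = -241, ΔP = 4.0. Midpoints: P̄ = 21.50, Q̄ = 1336.5.
ε = (ΔQ/ΔP)(P̄/Q̄) = (-241/4.0)(21.50/1336.5).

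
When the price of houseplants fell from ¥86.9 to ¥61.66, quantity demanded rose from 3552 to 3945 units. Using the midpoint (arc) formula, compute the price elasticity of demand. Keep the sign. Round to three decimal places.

ΔQ = 3945 − 3552 = 393; ΔP = 61.66 − 86.9 = -25.24.
Midpoints: P̄ = 74.28, Q̄ = 3748.5.
ε = (ΔQ/ΔP)(P̄/Q̄) = (393/-25.24)(74.28/3748.5).

-0.309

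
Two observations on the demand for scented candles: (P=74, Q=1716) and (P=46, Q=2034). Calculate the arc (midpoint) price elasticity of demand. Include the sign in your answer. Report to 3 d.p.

ΔQ = 2034 − 1716 = 318; ΔP = 46 − 74 = -28.
Midpoints: P̄ = 60.00, Q̄ = 1875.0.
ε = (ΔQ/ΔP)(P̄/Q̄) = (318/-28)(60.00/1875.0).

-0.363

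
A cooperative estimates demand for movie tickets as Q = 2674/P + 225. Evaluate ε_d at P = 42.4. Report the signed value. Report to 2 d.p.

-0.22

At P = 42.4, Q = 288.066.
dQ/dP = −2674/P² = -1.487.
ε = (dQ/dP)(P/Q) = (-1.487)(42.4/288.066).
|ε| < 1, so demand is inelastic at this price.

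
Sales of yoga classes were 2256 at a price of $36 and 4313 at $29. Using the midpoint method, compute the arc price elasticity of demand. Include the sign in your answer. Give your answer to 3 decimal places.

-2.908

ΔQ = 4313 − 2256 = 2057; ΔP = 29 − 36 = -7.
Midpoints: P̄ = 32.50, Q̄ = 3284.5.
ε = (ΔQ/ΔP)(P̄/Q̄) = (2057/-7)(32.50/3284.5).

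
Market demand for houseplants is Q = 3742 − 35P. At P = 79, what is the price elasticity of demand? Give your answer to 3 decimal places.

At P = 79, Q = 977.
dQ/dP = −35.
ε = (dQ/dP)(P/Q) = (-35)(79/977).

-2.830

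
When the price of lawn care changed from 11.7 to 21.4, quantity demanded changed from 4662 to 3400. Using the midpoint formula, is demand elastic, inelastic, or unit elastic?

inelastic

Arc ε ≈ -0.534.
|ε| = 0.53 < 1.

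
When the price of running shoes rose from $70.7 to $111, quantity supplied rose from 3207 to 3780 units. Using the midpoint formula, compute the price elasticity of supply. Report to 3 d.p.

ΔQ = 3780 − 3207 = 573; ΔP = 111 − 70.7 = 40.3.
Midpoints: P̄ = 90.85, Q̄ = 3493.5.
ε_s = (ΔQ/ΔP)(P̄/Q̄) = (573/40.3)(90.85/3493.5).

0.370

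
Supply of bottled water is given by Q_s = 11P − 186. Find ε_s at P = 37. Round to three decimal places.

1.842

At P = 37, Q_s = 221.
dQ_s/dP = 11.
ε_s = (dQ_s/dP)(P/Q_s) = (11)(37/221).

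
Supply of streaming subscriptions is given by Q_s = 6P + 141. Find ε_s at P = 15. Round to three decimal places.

0.390

At P = 15, Q_s = 231.
dQ_s/dP = 6.
ε_s = (dQ_s/dP)(P/Q_s) = (6)(15/231).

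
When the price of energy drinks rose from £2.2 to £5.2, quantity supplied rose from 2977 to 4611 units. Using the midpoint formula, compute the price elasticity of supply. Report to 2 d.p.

0.53

ΔQ = 4611 − 2977 = 1634; ΔP = 5.2 − 2.2 = 3.
Midpoints: P̄ = 3.70, Q̄ = 3794.0.
ε_s = (ΔQ/ΔP)(P̄/Q̄) = (1634/3)(3.70/3794.0).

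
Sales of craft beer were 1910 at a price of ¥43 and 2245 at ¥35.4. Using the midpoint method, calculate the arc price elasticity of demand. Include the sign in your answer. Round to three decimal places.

-0.832

ΔQ = 2245 − 1910 = 335; ΔP = 35.4 − 43 = -7.6.
Midpoints: P̄ = 39.20, Q̄ = 2077.5.
ε = (ΔQ/ΔP)(P̄/Q̄) = (335/-7.6)(39.20/2077.5).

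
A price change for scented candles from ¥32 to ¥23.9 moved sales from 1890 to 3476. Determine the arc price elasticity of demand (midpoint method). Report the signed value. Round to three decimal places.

ΔQ = 3476 − 1890 = 1586; ΔP = 23.9 − 32 = -8.1.
Midpoints: P̄ = 27.95, Q̄ = 2683.0.
ε = (ΔQ/ΔP)(P̄/Q̄) = (1586/-8.1)(27.95/2683.0).

-2.040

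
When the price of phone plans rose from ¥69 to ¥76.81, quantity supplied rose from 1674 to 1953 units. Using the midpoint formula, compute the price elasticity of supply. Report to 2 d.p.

1.44

ΔQ = 1953 − 1674 = 279; ΔP = 76.81 − 69 = 7.81.
Midpoints: P̄ = 72.91, Q̄ = 1813.5.
ε_s = (ΔQ/ΔP)(P̄/Q̄) = (279/7.81)(72.91/1813.5).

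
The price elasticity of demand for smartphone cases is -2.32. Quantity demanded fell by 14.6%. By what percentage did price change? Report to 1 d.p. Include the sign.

%ΔP ≈ %ΔQ / ε = (-14.6%)/(-2.32) = 6.29%.

6.3%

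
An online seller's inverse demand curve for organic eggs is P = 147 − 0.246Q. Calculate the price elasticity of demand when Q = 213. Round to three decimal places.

At Q = 213, P = 147 − 0.246(213) = 94.60.
dP/dQ = −0.246, so dQ/dP = 1/(−0.246) = -4.065.
ε = (dQ/dP)(P/Q) = (-4.065)(94.60/213).

-1.805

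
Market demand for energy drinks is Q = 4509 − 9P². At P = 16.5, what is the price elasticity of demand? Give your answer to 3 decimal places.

-2.380

At P = 16.5, Q = 2058.750.
dQ/dP = −18P = -297.
ε = (dQ/dP)(P/Q) = (-297)(16.5/2058.750).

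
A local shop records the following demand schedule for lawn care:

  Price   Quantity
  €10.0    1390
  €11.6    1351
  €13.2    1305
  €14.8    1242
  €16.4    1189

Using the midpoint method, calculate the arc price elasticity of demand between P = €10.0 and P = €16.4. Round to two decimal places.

-0.32

At P = 10.0, Q = 1390; at P = 16.4, Q = 1189.
ΔQ = -201, ΔP = 6.4. Midpoints: P̄ = 13.20, Q̄ = 1289.5.
ε = (ΔQ/ΔP)(P̄/Q̄) = (-201/6.4)(13.20/1289.5).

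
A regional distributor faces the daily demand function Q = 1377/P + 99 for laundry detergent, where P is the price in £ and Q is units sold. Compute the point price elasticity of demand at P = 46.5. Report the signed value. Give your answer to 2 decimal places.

At P = 46.5, Q = 128.613.
dQ/dP = −1377/P² = -0.637.
ε = (dQ/dP)(P/Q) = (-0.637)(46.5/128.613).
|ε| < 1, so demand is inelastic at this price.

-0.23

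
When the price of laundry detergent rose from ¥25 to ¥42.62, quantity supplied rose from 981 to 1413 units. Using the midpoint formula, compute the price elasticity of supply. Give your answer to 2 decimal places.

ΔQ = 1413 − 981 = 432; ΔP = 42.62 − 25 = 17.62.
Midpoints: P̄ = 33.81, Q̄ = 1197.0.
ε_s = (ΔQ/ΔP)(P̄/Q̄) = (432/17.62)(33.81/1197.0).

0.69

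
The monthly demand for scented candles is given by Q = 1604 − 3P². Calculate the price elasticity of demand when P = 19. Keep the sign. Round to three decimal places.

-4.157

At P = 19, Q = 521.
dQ/dP = −6P = -114.
ε = (dQ/dP)(P/Q) = (-114)(19/521).
|ε| > 1, so demand is elastic at this price.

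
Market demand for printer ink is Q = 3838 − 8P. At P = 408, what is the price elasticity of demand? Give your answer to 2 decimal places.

At P = 408, Q = 574.
dQ/dP = −8.
ε = (dQ/dP)(P/Q) = (-8)(408/574).
|ε| > 1, so demand is elastic at this price.

-5.69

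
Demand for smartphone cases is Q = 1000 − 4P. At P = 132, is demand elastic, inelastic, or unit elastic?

Q = 472, dQ/dP = -4.
ε = (dQ/dP)(P/Q) ≈ -1.119.
|ε| = 1.12 > 1.

elastic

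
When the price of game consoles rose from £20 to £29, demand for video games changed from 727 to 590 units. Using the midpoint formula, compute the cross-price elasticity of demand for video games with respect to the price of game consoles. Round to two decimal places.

ΔQ_x = 590 − 727 = -137; ΔP_y = 29 − 20 = 9.
Midpoints: P̄_y = 24.50, Q̄_x = 658.5.
ε_xy = (ΔQ_x/ΔP_y)(P̄_y/Q̄_x) = (-137/9)(24.50/658.5).
ε_xy < 0, so the goods are complements.

-0.57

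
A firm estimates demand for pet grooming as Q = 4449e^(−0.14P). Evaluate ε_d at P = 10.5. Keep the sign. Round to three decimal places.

-1.470

At P = 10.5, Q = 1022.938.
dQ/dP = −0.14·4449e^(−0.14P) = −0.14Q = -143.211.
ε = (dQ/dP)(P/Q) = (-143.211)(10.5/1022.938).
|ε| > 1, so demand is elastic at this price.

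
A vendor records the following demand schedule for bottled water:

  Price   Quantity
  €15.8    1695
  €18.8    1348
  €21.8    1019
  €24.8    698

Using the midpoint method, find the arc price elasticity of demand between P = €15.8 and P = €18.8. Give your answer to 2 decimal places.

-1.32

At P = 15.8, Q = 1695; at P = 18.8, Q = 1348.
ΔQ = -347, ΔP = 3.0. Midpoints: P̄ = 17.30, Q̄ = 1521.5.
ε = (ΔQ/ΔP)(P̄/Q̄) = (-347/3.0)(17.30/1521.5).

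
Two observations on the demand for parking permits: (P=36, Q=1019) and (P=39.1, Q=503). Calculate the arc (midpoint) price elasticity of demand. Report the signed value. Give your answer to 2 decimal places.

ΔQ = 503 − 1019 = -516; ΔP = 39.1 − 36 = 3.1.
Midpoints: P̄ = 37.55, Q̄ = 761.0.
ε = (ΔQ/ΔP)(P̄/Q̄) = (-516/3.1)(37.55/761.0).

-8.21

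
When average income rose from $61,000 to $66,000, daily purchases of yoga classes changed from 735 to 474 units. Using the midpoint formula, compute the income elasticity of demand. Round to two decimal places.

-5.48

ΔQ = -261, ΔI = 5000. Midpoints: Ī = 63,500, Q̄ = 604.5.
ε_I = (ΔQ/ΔI)(Ī/Q̄) = (-261/5000)(63500/604.5).
ε_I < 0, so the good is inferior.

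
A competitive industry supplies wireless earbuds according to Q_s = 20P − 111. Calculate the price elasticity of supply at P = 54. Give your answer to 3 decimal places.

1.115

At P = 54, Q_s = 969.
dQ_s/dP = 20.
ε_s = (dQ_s/dP)(P/Q_s) = (20)(54/969).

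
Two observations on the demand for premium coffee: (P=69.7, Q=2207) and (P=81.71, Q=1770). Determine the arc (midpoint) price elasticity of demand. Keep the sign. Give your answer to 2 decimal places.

ΔQ = 1770 − 2207 = -437; ΔP = 81.71 − 69.7 = 12.01.
Midpoints: P̄ = 75.70, Q̄ = 1988.5.
ε = (ΔQ/ΔP)(P̄/Q̄) = (-437/12.01)(75.70/1988.5).

-1.39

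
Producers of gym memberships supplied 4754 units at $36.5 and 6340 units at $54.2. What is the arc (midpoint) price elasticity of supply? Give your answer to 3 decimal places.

ΔQ = 6340 − 4754 = 1586; ΔP = 54.2 − 36.5 = 17.7.
Midpoints: P̄ = 45.35, Q̄ = 5547.0.
ε_s = (ΔQ/ΔP)(P̄/Q̄) = (1586/17.7)(45.35/5547.0).

0.733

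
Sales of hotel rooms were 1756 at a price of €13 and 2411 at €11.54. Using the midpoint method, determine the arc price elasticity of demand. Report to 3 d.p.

ΔQ = 2411 − 1756 = 655; ΔP = 11.54 − 13 = -1.46.
Midpoints: P̄ = 12.27, Q̄ = 2083.5.
ε = (ΔQ/ΔP)(P̄/Q̄) = (655/-1.46)(12.27/2083.5).

-2.642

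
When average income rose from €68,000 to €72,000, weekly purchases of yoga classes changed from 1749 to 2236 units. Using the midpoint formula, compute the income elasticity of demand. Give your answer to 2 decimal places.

4.28

ΔQ = 487, ΔI = 4000. Midpoints: Ī = 70,000, Q̄ = 1992.5.
ε_I = (ΔQ/ΔI)(Ī/Q̄) = (487/4000)(70000/1992.5).
ε_I > 0, so the good is normal.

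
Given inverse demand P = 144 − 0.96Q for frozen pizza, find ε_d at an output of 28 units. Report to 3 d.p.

At Q = 28, P = 144 − 0.96(28) = 117.12.
dP/dQ = −0.96, so dQ/dP = 1/(−0.96) = -1.042.
ε = (dQ/dP)(P/Q) = (-1.042)(117.12/28).

-4.357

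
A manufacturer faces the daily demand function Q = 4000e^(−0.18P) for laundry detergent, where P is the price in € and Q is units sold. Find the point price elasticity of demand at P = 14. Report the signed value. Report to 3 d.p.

At P = 14, Q = 321.838.
dQ/dP = −0.18·4000e^(−0.18P) = −0.18Q = -57.931.
ε = (dQ/dP)(P/Q) = (-57.931)(14/321.838).

-2.520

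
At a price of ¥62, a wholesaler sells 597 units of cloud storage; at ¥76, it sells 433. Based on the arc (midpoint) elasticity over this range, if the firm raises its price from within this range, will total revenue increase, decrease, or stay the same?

decrease

Arc ε = (-164/14)(69.00/515.0) ≈ -1.569.
|ε| = 1.57 > 1, so demand is elastic. A price rise therefore reduces total revenue.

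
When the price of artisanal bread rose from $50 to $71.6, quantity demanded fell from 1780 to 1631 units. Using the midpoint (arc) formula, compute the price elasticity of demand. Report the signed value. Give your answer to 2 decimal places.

-0.25

ΔQ = 1631 − 1780 = -149; ΔP = 71.6 − 50 = 21.6.
Midpoints: P̄ = 60.80, Q̄ = 1705.5.
ε = (ΔQ/ΔP)(P̄/Q̄) = (-149/21.6)(60.80/1705.5).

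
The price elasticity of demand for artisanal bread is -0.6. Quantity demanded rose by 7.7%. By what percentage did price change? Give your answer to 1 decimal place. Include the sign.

%ΔP ≈ %ΔQ / ε = (7.7%)/(-0.6) = -12.83%.

-12.8%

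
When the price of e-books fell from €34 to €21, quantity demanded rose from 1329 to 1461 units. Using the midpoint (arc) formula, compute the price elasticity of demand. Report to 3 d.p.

ΔQ = 1461 − 1329 = 132; ΔP = 21 − 34 = -13.
Midpoints: P̄ = 27.50, Q̄ = 1395.0.
ε = (ΔQ/ΔP)(P̄/Q̄) = (132/-13)(27.50/1395.0).

-0.200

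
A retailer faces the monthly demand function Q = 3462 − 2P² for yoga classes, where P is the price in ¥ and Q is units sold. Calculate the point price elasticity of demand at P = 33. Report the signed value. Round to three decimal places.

At P = 33, Q = 1284.
dQ/dP = −4P = -132.
ε = (dQ/dP)(P/Q) = (-132)(33/1284).
|ε| > 1, so demand is elastic at this price.

-3.393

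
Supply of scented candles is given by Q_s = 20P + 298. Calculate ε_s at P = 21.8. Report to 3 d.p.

0.594

At P = 21.8, Q_s = 734.
dQ_s/dP = 20.
ε_s = (dQ_s/dP)(P/Q_s) = (20)(21.8/734).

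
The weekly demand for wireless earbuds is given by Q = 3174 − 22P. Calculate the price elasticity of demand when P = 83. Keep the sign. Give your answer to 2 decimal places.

-1.35

At P = 83, Q = 1348.
dQ/dP = −22.
ε = (dQ/dP)(P/Q) = (-22)(83/1348).
|ε| > 1, so demand is elastic at this price.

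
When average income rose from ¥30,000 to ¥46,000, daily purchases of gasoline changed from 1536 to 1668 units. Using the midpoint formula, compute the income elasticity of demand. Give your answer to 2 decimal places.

ΔQ = 132, ΔI = 16000. Midpoints: Ī = 38,000, Q̄ = 1602.0.
ε_I = (ΔQ/ΔI)(Ī/Q̄) = (132/16000)(38000/1602.0).

0.20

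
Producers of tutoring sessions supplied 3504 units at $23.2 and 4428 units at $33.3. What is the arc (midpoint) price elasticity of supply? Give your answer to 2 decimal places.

ΔQ = 4428 − 3504 = 924; ΔP = 33.3 − 23.2 = 10.1.
Midpoints: P̄ = 28.25, Q̄ = 3966.0.
ε_s = (ΔQ/ΔP)(P̄/Q̄) = (924/10.1)(28.25/3966.0).

0.65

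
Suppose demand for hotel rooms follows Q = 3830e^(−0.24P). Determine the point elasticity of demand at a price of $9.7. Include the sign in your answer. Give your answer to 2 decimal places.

At P = 9.7, Q = 373.389.
dQ/dP = −0.24·3830e^(−0.24P) = −0.24Q = -89.613.
ε = (dQ/dP)(P/Q) = (-89.613)(9.7/373.389).

-2.33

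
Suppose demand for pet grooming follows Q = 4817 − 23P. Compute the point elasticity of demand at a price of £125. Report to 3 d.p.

-1.480

At P = 125, Q = 1942.
dQ/dP = −23.
ε = (dQ/dP)(P/Q) = (-23)(125/1942).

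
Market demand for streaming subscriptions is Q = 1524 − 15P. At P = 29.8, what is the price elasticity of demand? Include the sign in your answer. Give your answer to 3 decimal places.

At P = 29.8, Q = 1077.
dQ/dP = −15.
ε = (dQ/dP)(P/Q) = (-15)(29.8/1077).

-0.415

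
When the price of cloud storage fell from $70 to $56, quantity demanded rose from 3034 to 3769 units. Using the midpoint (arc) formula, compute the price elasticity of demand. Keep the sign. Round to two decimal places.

ΔQ = 3769 − 3034 = 735; ΔP = 56 − 70 = -14.
Midpoints: P̄ = 63.00, Q̄ = 3401.5.
ε = (ΔQ/ΔP)(P̄/Q̄) = (735/-14)(63.00/3401.5).

-0.97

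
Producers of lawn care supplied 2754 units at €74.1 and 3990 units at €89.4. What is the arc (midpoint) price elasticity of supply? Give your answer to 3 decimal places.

ΔQ = 3990 − 2754 = 1236; ΔP = 89.4 − 74.1 = 15.3.
Midpoints: P̄ = 81.75, Q̄ = 3372.0.
ε_s = (ΔQ/ΔP)(P̄/Q̄) = (1236/15.3)(81.75/3372.0).

1.959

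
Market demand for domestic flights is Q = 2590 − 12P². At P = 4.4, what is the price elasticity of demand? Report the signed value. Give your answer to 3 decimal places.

At P = 4.4, Q = 2357.680.
dQ/dP = −24P = -105.600.
ε = (dQ/dP)(P/Q) = (-105.600)(4.4/2357.680).
|ε| < 1, so demand is inelastic at this price.

-0.197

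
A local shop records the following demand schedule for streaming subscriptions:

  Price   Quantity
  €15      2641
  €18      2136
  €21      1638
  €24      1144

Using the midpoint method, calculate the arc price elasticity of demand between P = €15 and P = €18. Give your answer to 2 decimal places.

At P = 15, Q = 2641; at P = 18, Q = 2136.
ΔQ = -505, ΔP = 3. Midpoints: P̄ = 16.50, Q̄ = 2388.5.
ε = (ΔQ/ΔP)(P̄/Q̄) = (-505/3)(16.50/2388.5).

-1.16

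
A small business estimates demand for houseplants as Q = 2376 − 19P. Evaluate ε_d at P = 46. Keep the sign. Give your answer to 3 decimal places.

At P = 46, Q = 1502.
dQ/dP = −19.
ε = (dQ/dP)(P/Q) = (-19)(46/1502).
|ε| < 1, so demand is inelastic at this price.

-0.582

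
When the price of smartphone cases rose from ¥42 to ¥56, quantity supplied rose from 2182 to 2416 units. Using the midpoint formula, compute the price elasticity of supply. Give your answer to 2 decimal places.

ΔQ = 2416 − 2182 = 234; ΔP = 56 − 42 = 14.
Midpoints: P̄ = 49.00, Q̄ = 2299.0.
ε_s = (ΔQ/ΔP)(P̄/Q̄) = (234/14)(49.00/2299.0).

0.36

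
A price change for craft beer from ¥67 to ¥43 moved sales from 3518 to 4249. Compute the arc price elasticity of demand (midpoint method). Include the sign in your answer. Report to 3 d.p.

ΔQ = 4249 − 3518 = 731; ΔP = 43 − 67 = -24.
Midpoints: P̄ = 55.00, Q̄ = 3883.5.
ε = (ΔQ/ΔP)(P̄/Q̄) = (731/-24)(55.00/3883.5).

-0.431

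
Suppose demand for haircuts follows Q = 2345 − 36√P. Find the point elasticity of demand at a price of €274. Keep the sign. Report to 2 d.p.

At P = 274, Q = 1749.094.
dQ/dP = −36/(2√P) = -1.087.
ε = (dQ/dP)(P/Q) = (-1.087)(274/1749.094).
|ε| < 1, so demand is inelastic at this price.

-0.17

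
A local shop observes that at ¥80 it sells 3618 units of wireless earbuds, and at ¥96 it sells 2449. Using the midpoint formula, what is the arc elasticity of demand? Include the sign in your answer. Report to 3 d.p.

ΔQ = 2449 − 3618 = -1169; ΔP = 96 − 80 = 16.
Midpoints: P̄ = 88.00, Q̄ = 3033.5.
ε = (ΔQ/ΔP)(P̄/Q̄) = (-1169/16)(88.00/3033.5).

-2.119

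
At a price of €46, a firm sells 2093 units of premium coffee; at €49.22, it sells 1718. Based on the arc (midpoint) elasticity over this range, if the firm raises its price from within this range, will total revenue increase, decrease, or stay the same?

decrease

Arc ε = (-375/3.22)(47.61/1905.5) ≈ -2.910.
|ε| = 2.91 > 1, so demand is elastic. A price rise therefore reduces total revenue.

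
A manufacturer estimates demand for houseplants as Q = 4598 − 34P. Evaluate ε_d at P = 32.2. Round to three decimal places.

-0.313

At P = 32.2, Q = 3503.200.
dQ/dP = −34.
ε = (dQ/dP)(P/Q) = (-34)(32.2/3503.200).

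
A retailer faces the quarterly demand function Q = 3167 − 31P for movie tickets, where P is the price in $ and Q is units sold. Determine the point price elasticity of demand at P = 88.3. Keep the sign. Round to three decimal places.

-6.370

At P = 88.3, Q = 429.700.
dQ/dP = −31.
ε = (dQ/dP)(P/Q) = (-31)(88.3/429.700).
|ε| > 1, so demand is elastic at this price.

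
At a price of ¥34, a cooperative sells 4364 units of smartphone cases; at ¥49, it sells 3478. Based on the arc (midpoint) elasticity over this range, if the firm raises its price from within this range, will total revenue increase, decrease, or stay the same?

increase

Arc ε = (-886/15)(41.50/3921.0) ≈ -0.625.
|ε| = 0.63 < 1, so demand is inelastic. A price rise therefore raises total revenue.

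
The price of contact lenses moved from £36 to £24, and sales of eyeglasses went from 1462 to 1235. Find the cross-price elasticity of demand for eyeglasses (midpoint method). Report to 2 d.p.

0.42

ΔQ_x = 1235 − 1462 = -227; ΔP_y = 24 − 36 = -12.
Midpoints: P̄_y = 30.00, Q̄_x = 1348.5.
ε_xy = (ΔQ_x/ΔP_y)(P̄_y/Q̄_x) = (-227/-12)(30.00/1348.5).
ε_xy > 0, so the goods are substitutes.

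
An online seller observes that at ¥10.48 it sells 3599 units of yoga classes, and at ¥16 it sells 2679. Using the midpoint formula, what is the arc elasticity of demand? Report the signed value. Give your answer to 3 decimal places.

ΔQ = 2679 − 3599 = -920; ΔP = 16 − 10.48 = 5.52.
Midpoints: P̄ = 13.24, Q̄ = 3139.0.
ε = (ΔQ/ΔP)(P̄/Q̄) = (-920/5.52)(13.24/3139.0).

-0.703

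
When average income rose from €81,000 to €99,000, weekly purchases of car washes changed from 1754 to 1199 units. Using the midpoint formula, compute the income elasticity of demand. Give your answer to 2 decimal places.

-1.88

ΔQ = -555, ΔI = 18000. Midpoints: Ī = 90,000, Q̄ = 1476.5.
ε_I = (ΔQ/ΔI)(Ī/Q̄) = (-555/18000)(90000/1476.5).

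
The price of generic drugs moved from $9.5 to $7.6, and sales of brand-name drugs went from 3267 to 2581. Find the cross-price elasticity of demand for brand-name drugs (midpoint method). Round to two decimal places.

ΔQ_x = 2581 − 3267 = -686; ΔP_y = 7.6 − 9.5 = -1.9.
Midpoints: P̄_y = 8.55, Q̄_x = 2924.0.
ε_xy = (ΔQ_x/ΔP_y)(P̄_y/Q̄_x) = (-686/-1.9)(8.55/2924.0).

1.06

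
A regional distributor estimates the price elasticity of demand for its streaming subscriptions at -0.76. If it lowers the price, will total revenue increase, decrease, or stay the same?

|ε| = 0.76 < 1, so demand is inelastic. A price cut therefore reduces total revenue.

decrease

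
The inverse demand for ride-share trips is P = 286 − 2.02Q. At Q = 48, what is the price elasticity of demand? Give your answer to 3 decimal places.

-1.950

At Q = 48, P = 286 − 2.02(48) = 189.04.
dP/dQ = −2.02, so dQ/dP = 1/(−2.02) = -0.495.
ε = (dQ/dP)(P/Q) = (-0.495)(189.04/48).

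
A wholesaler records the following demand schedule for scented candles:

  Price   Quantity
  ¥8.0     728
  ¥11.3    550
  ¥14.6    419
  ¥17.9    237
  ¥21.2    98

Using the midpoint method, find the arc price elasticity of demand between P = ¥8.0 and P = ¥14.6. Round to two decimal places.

-0.92

At P = 8.0, Q = 728; at P = 14.6, Q = 419.
ΔQ = -309, ΔP = 6.6. Midpoints: P̄ = 11.30, Q̄ = 573.5.
ε = (ΔQ/ΔP)(P̄/Q̄) = (-309/6.6)(11.30/573.5).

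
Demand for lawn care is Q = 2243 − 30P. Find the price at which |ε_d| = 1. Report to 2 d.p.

37.38

For linear demand Q = a − bP, ε = −bP/(a − bP). |ε| = 1 when bP = a − bP, i.e. P = a/(2b).
P = 2243/(2·30) = 2243/60 = 37.3833.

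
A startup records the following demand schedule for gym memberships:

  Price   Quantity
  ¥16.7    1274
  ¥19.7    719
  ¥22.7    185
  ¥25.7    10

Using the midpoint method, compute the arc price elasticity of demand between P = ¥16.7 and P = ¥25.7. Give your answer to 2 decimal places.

-4.64

At P = 16.7, Q = 1274; at P = 25.7, Q = 10.
ΔQ = -1264, ΔP = 9.0. Midpoints: P̄ = 21.20, Q̄ = 642.0.
ε = (ΔQ/ΔP)(P̄/Q̄) = (-1264/9.0)(21.20/642.0).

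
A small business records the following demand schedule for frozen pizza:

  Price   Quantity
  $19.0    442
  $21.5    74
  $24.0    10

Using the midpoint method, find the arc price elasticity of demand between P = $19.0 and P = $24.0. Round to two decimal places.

At P = 19.0, Q = 442; at P = 24.0, Q = 10.
ΔQ = -432, ΔP = 5.0. Midpoints: P̄ = 21.50, Q̄ = 226.0.
ε = (ΔQ/ΔP)(P̄/Q̄) = (-432/5.0)(21.50/226.0).

-8.22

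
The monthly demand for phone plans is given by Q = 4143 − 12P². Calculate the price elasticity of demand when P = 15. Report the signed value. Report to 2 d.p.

At P = 15, Q = 1443.
dQ/dP = −24P = -360.
ε = (dQ/dP)(P/Q) = (-360)(15/1443).

-3.74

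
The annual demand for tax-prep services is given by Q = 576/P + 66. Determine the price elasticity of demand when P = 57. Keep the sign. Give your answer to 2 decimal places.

-0.13

At P = 57, Q = 76.105.
dQ/dP = −576/P² = -0.177.
ε = (dQ/dP)(P/Q) = (-0.177)(57/76.105).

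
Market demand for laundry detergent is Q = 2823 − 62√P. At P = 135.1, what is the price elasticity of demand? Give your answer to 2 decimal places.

-0.17

At P = 135.1, Q = 2102.358.
dQ/dP = −62/(2√P) = -2.667.
ε = (dQ/dP)(P/Q) = (-2.667)(135.1/2102.358).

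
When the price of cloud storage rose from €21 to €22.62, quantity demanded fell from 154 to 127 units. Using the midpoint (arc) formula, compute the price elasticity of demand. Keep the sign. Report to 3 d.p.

-2.587

ΔQ = 127 − 154 = -27; ΔP = 22.62 − 21 = 1.62.
Midpoints: P̄ = 21.81, Q̄ = 140.5.
ε = (ΔQ/ΔP)(P̄/Q̄) = (-27/1.62)(21.81/140.5).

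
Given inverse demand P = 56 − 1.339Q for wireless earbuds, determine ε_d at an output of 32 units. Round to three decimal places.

At Q = 32, P = 56 − 1.339(32) = 13.15.
dP/dQ = −1.339, so dQ/dP = 1/(−1.339) = -0.747.
ε = (dQ/dP)(P/Q) = (-0.747)(13.15/32).

-0.307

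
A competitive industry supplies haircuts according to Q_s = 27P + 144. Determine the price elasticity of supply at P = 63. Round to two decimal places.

0.92

At P = 63, Q_s = 1845.
dQ_s/dP = 27.
ε_s = (dQ_s/dP)(P/Q_s) = (27)(63/1845).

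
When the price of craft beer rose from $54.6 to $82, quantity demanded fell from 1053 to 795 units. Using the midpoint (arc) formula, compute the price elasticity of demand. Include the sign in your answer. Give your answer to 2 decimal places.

ΔQ = 795 − 1053 = -258; ΔP = 82 − 54.6 = 27.4.
Midpoints: P̄ = 68.30, Q̄ = 924.0.
ε = (ΔQ/ΔP)(P̄/Q̄) = (-258/27.4)(68.30/924.0).

-0.70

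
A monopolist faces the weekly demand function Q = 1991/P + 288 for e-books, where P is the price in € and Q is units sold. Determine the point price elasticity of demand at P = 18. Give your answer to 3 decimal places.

At P = 18, Q = 398.611.
dQ/dP = −1991/P² = -6.145.
ε = (dQ/dP)(P/Q) = (-6.145)(18/398.611).

-0.277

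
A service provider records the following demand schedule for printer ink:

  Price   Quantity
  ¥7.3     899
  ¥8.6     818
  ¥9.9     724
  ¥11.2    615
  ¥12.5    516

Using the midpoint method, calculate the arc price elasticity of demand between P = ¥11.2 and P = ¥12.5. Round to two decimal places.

At P = 11.2, Q = 615; at P = 12.5, Q = 516.
ΔQ = -99, ΔP = 1.3. Midpoints: P̄ = 11.85, Q̄ = 565.5.
ε = (ΔQ/ΔP)(P̄/Q̄) = (-99/1.3)(11.85/565.5).

-1.60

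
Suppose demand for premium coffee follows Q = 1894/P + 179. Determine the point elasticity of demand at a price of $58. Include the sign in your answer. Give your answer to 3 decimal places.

At P = 58, Q = 211.655.
dQ/dP = −1894/P² = -0.563.
ε = (dQ/dP)(P/Q) = (-0.563)(58/211.655).

-0.154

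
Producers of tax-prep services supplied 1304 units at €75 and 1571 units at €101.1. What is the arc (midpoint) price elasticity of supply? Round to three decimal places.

ΔQ = 1571 − 1304 = 267; ΔP = 101.1 − 75 = 26.1.
Midpoints: P̄ = 88.05, Q̄ = 1437.5.
ε_s = (ΔQ/ΔP)(P̄/Q̄) = (267/26.1)(88.05/1437.5).

0.627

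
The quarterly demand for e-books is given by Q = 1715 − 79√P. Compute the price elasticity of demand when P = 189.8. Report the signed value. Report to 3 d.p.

-0.868

At P = 189.8, Q = 626.633.
dQ/dP = −79/(2√P) = -2.867.
ε = (dQ/dP)(P/Q) = (-2.867)(189.8/626.633).
|ε| < 1, so demand is inelastic at this price.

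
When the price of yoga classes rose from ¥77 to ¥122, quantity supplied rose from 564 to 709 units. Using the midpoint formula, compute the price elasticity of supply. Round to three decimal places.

0.504

ΔQ = 709 − 564 = 145; ΔP = 122 − 77 = 45.
Midpoints: P̄ = 99.50, Q̄ = 636.5.
ε_s = (ΔQ/ΔP)(P̄/Q̄) = (145/45)(99.50/636.5).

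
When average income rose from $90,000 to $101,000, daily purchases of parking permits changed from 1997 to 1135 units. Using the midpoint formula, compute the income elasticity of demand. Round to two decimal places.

ΔQ = -862, ΔI = 11000. Midpoints: Ī = 95,500, Q̄ = 1566.0.
ε_I = (ΔQ/ΔI)(Ī/Q̄) = (-862/11000)(95500/1566.0).

-4.78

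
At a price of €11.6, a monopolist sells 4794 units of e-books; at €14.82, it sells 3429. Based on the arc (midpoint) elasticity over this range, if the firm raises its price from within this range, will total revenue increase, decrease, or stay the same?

decrease

Arc ε = (-1365/3.22)(13.21/4111.5) ≈ -1.362.
|ε| = 1.36 > 1, so demand is elastic. A price rise therefore reduces total revenue.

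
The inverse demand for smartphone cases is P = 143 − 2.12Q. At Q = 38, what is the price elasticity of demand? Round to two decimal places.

-0.78

At Q = 38, P = 143 − 2.12(38) = 62.44.
dP/dQ = −2.12, so dQ/dP = 1/(−2.12) = -0.472.
ε = (dQ/dP)(P/Q) = (-0.472)(62.44/38).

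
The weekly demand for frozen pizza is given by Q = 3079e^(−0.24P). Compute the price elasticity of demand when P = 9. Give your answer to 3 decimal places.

At P = 9, Q = 355.086.
dQ/dP = −0.24·3079e^(−0.24P) = −0.24Q = -85.221.
ε = (dQ/dP)(P/Q) = (-85.221)(9/355.086).

-2.160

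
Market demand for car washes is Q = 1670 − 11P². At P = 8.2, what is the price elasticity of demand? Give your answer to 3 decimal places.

At P = 8.2, Q = 930.360.
dQ/dP = −22P = -180.400.
ε = (dQ/dP)(P/Q) = (-180.400)(8.2/930.360).
|ε| > 1, so demand is elastic at this price.

-1.590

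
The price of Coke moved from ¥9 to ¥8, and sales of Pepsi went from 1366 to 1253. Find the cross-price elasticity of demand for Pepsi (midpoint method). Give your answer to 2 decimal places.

0.73

ΔQ_x = 1253 − 1366 = -113; ΔP_y = 8 − 9 = -1.
Midpoints: P̄_y = 8.50, Q̄_x = 1309.5.
ε_xy = (ΔQ_x/ΔP_y)(P̄_y/Q̄_x) = (-113/-1)(8.50/1309.5).
ε_xy > 0, so the goods are substitutes.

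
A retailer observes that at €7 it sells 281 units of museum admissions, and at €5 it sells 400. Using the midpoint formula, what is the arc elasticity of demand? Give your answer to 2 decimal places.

ΔQ = 400 − 281 = 119; ΔP = 5 − 7 = -2.
Midpoints: P̄ = 6.00, Q̄ = 340.5.
ε = (ΔQ/ΔP)(P̄/Q̄) = (119/-2)(6.00/340.5).

-1.05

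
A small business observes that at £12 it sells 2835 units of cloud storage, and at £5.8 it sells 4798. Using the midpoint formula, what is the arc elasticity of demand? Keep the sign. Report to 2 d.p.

-0.74

ΔQ = 4798 − 2835 = 1963; ΔP = 5.8 − 12 = -6.2.
Midpoints: P̄ = 8.90, Q̄ = 3816.5.
ε = (ΔQ/ΔP)(P̄/Q̄) = (1963/-6.2)(8.90/3816.5).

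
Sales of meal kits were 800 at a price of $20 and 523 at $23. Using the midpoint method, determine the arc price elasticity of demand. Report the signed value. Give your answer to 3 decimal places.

ΔQ = 523 − 800 = -277; ΔP = 23 − 20 = 3.
Midpoints: P̄ = 21.50, Q̄ = 661.5.
ε = (ΔQ/ΔP)(P̄/Q̄) = (-277/3)(21.50/661.5).

-3.001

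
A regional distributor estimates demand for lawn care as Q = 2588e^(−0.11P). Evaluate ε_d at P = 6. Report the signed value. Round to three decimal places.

At P = 6, Q = 1337.611.
dQ/dP = −0.11·2588e^(−0.11P) = −0.11Q = -147.137.
ε = (dQ/dP)(P/Q) = (-147.137)(6/1337.611).

-0.660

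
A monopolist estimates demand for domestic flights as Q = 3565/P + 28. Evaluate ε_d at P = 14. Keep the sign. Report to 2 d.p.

-0.90

At P = 14, Q = 282.643.
dQ/dP = −3565/P² = -18.189.
ε = (dQ/dP)(P/Q) = (-18.189)(14/282.643).
|ε| < 1, so demand is inelastic at this price.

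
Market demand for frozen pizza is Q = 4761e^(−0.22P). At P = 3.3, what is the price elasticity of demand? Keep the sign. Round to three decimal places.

-0.726

At P = 3.3, Q = 2303.565.
dQ/dP = −0.22·4761e^(−0.22P) = −0.22Q = -506.784.
ε = (dQ/dP)(P/Q) = (-506.784)(3.3/2303.565).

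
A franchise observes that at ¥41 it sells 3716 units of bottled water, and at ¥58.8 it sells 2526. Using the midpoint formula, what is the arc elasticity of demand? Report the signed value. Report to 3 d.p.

ΔQ = 2526 − 3716 = -1190; ΔP = 58.8 − 41 = 17.8.
Midpoints: P̄ = 49.90, Q̄ = 3121.0.
ε = (ΔQ/ΔP)(P̄/Q̄) = (-1190/17.8)(49.90/3121.0).

-1.069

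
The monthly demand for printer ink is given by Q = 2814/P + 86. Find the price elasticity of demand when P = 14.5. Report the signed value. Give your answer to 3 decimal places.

At P = 14.5, Q = 280.069.
dQ/dP = −2814/P² = -13.384.
ε = (dQ/dP)(P/Q) = (-13.384)(14.5/280.069).
|ε| < 1, so demand is inelastic at this price.

-0.693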